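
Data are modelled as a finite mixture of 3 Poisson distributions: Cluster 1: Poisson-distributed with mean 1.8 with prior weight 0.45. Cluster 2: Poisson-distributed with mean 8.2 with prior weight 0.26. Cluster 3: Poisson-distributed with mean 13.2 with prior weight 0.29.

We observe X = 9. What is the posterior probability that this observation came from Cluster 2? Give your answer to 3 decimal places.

By Bayes' theorem, P(k | x) = P(Z=k) f_k(x) / Σ_j P(Z=j) f_j(x).
Component likelihoods at x = 9:
  L_1 = 9.03565e-05
  L_2 = 0.126866
  L_3 = 0.0620462
Prior × likelihood for each component:
  P(Z=1)·L_1 = 0.45 × 9.03565e-05 = 4.06604e-05
  P(Z=2)·L_2 = 0.26 × 0.126866 = 0.0329853
  P(Z=3)·L_3 = 0.29 × 0.0620462 = 0.0179934
Normaliser: 4.06604e-05 + 0.0329853 + 0.0179934 = 0.0510193
Responsibility of Cluster 2: 0.0329853 / 0.0510193 ≈ 0.647

0.647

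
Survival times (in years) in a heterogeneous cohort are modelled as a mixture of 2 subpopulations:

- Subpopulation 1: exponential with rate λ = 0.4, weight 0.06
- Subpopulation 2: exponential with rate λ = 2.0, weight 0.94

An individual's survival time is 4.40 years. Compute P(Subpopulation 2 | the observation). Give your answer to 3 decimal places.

0.064

P(component k | x) = π_k·f_k(x) / marginal(x), where marginal(x) = Σ_j π_j·f_j(x).
Evaluate each component's likelihood at the observed value:
  L_1 = 0.0688179
  L_2 = 0.000301466
Unnormalised posteriors:
  π_1·L_1 = 0.06 × 0.0688179 = 0.00412908
  π_2·L_2 = 0.94 × 0.000301466 = 0.000283378
Normaliser: 0.00412908 + 0.000283378 = 0.00441245
Responsibility of Subpopulation 2: 0.000283378 / 0.00441245 ≈ 0.064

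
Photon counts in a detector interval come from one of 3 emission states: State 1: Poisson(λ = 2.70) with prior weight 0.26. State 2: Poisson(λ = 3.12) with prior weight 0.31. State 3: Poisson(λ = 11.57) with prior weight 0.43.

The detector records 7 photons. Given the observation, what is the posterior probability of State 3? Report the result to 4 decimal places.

P(component k | x) = π_k·f_k(x) / marginal(x), where marginal(x) = Σ_j π_j·f_j(x).
Evaluate each component's likelihood at the observed value:
  f_1 = 0.0139483
  f_2 = 0.0252146
  f_3 = 0.0520135
Weight by the priors:
  π_1·f_1 = 0.26 × 0.0139483 = 0.00362655
  π_2·f_2 = 0.31 × 0.0252146 = 0.00781654
  π_3·f_3 = 0.43 × 0.0520135 = 0.0223658
Evidence: 0.00362655 + 0.00781654 + 0.0223658 = 0.0338089
Responsibility of State 3: 0.0223658 / 0.0338089 ≈ 0.6615

0.6615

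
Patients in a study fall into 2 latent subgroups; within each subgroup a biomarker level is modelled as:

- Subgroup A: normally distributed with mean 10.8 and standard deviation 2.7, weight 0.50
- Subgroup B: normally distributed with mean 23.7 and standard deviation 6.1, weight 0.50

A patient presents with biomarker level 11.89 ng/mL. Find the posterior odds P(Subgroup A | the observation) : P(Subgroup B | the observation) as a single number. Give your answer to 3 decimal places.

Posterior odds = (π_i f_i(x)) / (π_j f_j(x)); the normalising sum cancels.
Component likelihoods at x = 11.89 ng/mL:
  f_A = (1/(2.7·√(2π)))·exp(−(11.89−10.8)²/(2·2.7²)) = 0.147756·exp(-0.08149) = 0.136193
  f_B = (1/(6.1·√(2π)))·exp(−(11.89−23.7)²/(2·6.1²)) = 0.065400·exp(-1.87417) = 0.0100378
0.0680967 / 0.00501888 ≈ 13.568

13.568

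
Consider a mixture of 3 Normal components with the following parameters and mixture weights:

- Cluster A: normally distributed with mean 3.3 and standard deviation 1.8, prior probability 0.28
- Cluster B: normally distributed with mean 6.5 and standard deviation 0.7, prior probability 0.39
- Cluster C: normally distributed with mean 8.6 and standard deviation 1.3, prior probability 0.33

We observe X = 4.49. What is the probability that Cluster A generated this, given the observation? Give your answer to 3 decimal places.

Posterior ∝ prior × likelihood, so P(k | x) ∝ π_k f_k(x); normalise over all components.
Evaluate each component's likelihood at the observed value:
  L_A = 0.178127
  L_B = 0.00923445
  L_C = 0.00207257
Multiply by the mixture weights:
  π_A·L_A = 0.28 × 0.178127 = 0.0498755
  π_B·L_B = 0.39 × 0.00923445 = 0.00360143
  π_C·L_C = 0.33 × 0.00207257 = 0.000683948
Normaliser: 0.0498755 + 0.00360143 + 0.000683948 = 0.0541609
P(Cluster A | x) ≈ 0.921

0.921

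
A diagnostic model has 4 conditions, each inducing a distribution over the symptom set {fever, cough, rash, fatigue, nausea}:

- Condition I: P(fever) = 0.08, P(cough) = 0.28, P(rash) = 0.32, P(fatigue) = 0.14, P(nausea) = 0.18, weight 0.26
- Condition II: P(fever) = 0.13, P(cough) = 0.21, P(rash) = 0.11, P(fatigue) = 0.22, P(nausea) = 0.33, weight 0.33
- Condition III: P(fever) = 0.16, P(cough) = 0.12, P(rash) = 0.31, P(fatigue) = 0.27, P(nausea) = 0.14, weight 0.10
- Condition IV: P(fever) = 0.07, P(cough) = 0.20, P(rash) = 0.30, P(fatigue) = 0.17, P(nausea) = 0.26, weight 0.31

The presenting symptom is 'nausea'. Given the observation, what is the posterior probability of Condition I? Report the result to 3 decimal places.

By Bayes' theorem, P(k | x) = P(Z=k) f_k(x) / Σ_j P(Z=j) f_j(x).
Component likelihoods at x = 'nausea':
  L_I = 0.18
  L_II = 0.33
  L_III = 0.14
  L_IV = 0.26
Prior × likelihood for each component:
  P(Z=I)·L_I = 0.26 × 0.18 = 0.0468
  P(Z=II)·L_II = 0.33 × 0.33 = 0.1089
  P(Z=III)·L_III = 0.10 × 0.14 = 0.014
  P(Z=IV)·L_IV = 0.31 × 0.26 = 0.0806
Marginal: 0.0468 + 0.1089 + 0.014 + 0.0806 = 0.2503
P(Condition I | 'nausea') = 0.0468 / 0.2503 ≈ 0.187

0.187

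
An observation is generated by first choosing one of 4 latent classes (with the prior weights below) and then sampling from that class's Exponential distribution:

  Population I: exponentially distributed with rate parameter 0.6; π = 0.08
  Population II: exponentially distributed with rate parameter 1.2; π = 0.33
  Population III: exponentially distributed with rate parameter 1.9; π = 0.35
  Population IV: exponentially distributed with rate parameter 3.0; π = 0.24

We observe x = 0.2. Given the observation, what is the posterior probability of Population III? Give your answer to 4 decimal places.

P(component k | x) = π_k·f_k(x) / marginal(x), where marginal(x) = Σ_j π_j·f_j(x).
Exponential densities:
  L_I = 0.6·e^(−0.6·0.2) = 0.6·e^(−0.1200) = 0.532152
  L_II = 1.2·e^(−1.2·0.2) = 1.2·e^(−0.2400) = 0.943953
  L_III = 1.9·e^(−1.9·0.2) = 1.9·e^(−0.3800) = 1.29934
  L_IV = 3.0·e^(−3.0·0.2) = 3.0·e^(−0.6000) = 1.64643
Prior × likelihood for each component:
  π_I·L_I = 0.08 × 0.532152 = 0.0425722
  π_II·L_II = 0.33 × 0.943953 = 0.311505
  π_III·L_III = 0.35 × 1.29934 = 0.454768
  π_IV·L_IV = 0.24 × 1.64643 = 0.395144
Marginal: 0.0425722 + 0.311505 + 0.454768 + 0.395144 = 1.20399
So the posterior for Population III is 0.454768 / 1.20399 ≈ 0.3777.

0.3777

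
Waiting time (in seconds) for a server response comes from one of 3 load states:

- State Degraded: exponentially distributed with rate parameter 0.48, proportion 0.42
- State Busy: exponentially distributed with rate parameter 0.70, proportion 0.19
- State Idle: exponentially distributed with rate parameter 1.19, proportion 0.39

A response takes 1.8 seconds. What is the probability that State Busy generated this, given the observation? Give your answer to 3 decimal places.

0.213

By Bayes' theorem, P(k | x) = w_k f_k(x) / Σ_j w_j f_j(x).
Exponential densities:
  L_Degraded = 0.48·e^(−0.48·1.8) = 0.48·e^(−0.8640) = 0.202307
  L_Busy = 0.70·e^(−0.70·1.8) = 0.70·e^(−1.2600) = 0.198558
  L_Idle = 1.19·e^(−1.19·1.8) = 1.19·e^(−2.1420) = 0.13973
Weight by the priors:
  w_Degraded·L_Degraded = 0.42 × 0.202307 = 0.0849689
  w_Busy·L_Busy = 0.19 × 0.198558 = 0.037726
  w_Idle·L_Idle = 0.39 × 0.13973 = 0.0544945
Normaliser: 0.0849689 + 0.037726 + 0.0544945 = 0.177189
P(State Busy | the observation) ≈ 0.213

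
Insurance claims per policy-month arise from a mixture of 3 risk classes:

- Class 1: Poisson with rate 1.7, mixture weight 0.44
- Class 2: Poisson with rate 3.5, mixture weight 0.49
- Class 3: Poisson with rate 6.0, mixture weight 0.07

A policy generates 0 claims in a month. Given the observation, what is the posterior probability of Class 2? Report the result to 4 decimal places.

0.1552

By Bayes' theorem, P(k | x) = π_k f_k(x) / Σ_j π_j f_j(x).
Component likelihoods at x = 0 claims:
  f_1 = e^(−1.7)·1.7^0/0! = 0.182684
  f_2 = e^(−3.5)·3.5^0/0! = 0.0301974
  f_3 = e^(−6.0)·6.0^0/0! = 0.00247875
Unnormalised posteriors:
  π_1·f_1 = 0.44 × 0.182684 = 0.0803808
  π_2·f_2 = 0.49 × 0.0301974 = 0.0147967
  π_3·f_3 = 0.07 × 0.00247875 = 0.000173513
Evidence: 0.0803808 + 0.0147967 + 0.000173513 = 0.095351
So the posterior for Class 2 is 0.0147967 / 0.095351 ≈ 0.1552.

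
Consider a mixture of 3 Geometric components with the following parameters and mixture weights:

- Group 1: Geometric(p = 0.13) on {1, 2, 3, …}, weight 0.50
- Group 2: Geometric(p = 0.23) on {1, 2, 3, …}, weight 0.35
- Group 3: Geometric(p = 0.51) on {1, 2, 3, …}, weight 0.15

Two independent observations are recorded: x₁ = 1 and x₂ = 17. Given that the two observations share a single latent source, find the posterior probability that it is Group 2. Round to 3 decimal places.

0.237

Apply Bayes' rule: the posterior for each component is proportional to its prior times its likelihood at x.
Since both observations come from the same component, the likelihood for component k is f_k(x₁)·f_k(x₂).
  L_1 = [0.13] × [0.014004] = 0.00182052
  L_2 = [0.23] × [0.0035122] = 0.000807806
  L_3 = [0.51] × [5.63258e-06] = 2.87262e-06
Multiply by the mixture weights:
  π_1·L_1 = 0.50 × 0.00182052 = 0.000910259
  π_2·L_2 = 0.35 × 0.000807806 = 0.000282732
  π_3·L_3 = 0.15 × 2.87262e-06 = 4.30892e-07
Sum: 0.000910259 + 0.000282732 + 4.30892e-07 = 0.00119342
P(Group 2 | x₁, x₂) ≈ 0.237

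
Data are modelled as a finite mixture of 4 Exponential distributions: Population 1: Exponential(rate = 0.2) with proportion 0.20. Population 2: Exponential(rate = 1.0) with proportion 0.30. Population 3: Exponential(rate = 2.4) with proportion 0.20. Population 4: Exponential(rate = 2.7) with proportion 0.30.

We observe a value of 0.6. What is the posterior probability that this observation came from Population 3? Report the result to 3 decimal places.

Posterior ∝ prior × likelihood, so P(k | x) ∝ π_k f_k(x); normalise over all components.
Exponential densities:
  p_1 = 0.177384
  p_2 = 0.548812
  p_3 = 0.568627
  p_4 = 0.534326
Unnormalised posteriors:
  π_1·p_1 = 0.20 × 0.177384 = 0.0354768
  π_2·p_2 = 0.30 × 0.548812 = 0.164643
  π_3·p_3 = 0.20 × 0.568627 = 0.113725
  π_4·p_4 = 0.30 × 0.534326 = 0.160298
Denominator: 0.0354768 + 0.164643 + 0.113725 + 0.160298 = 0.474144
So the posterior for Population 3 is 0.113725 / 0.474144 ≈ 0.240.

0.240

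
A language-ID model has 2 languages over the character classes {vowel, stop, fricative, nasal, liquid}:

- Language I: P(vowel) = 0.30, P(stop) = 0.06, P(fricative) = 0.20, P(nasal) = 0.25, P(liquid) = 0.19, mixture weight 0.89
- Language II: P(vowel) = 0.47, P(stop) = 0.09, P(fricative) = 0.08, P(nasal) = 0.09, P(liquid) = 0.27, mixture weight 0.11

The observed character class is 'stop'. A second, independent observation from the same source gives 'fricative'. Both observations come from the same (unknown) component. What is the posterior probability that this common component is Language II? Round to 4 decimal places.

By Bayes' theorem, P(k | x) = P(Z=k) f_k(x) / Σ_j P(Z=j) f_j(x).
Since both observations come from the same component, the likelihood for component k is f_k(x₁)·f_k(x₂).
  L_I = [P(stop | comp) = 0.06] × [0.2] = 0.012
  L_II = [P(stop | comp) = 0.09] × [0.08] = 0.0072
Unnormalised posteriors:
  P(Z=I)·L_I = 0.89 × 0.012 = 0.01068
  P(Z=II)·L_II = 0.11 × 0.0072 = 0.000792
Evidence: 0.01068 + 0.000792 = 0.011472
P(Language II | x₁, x₂) = 0.000792 / 0.011472 ≈ 0.0690

0.0690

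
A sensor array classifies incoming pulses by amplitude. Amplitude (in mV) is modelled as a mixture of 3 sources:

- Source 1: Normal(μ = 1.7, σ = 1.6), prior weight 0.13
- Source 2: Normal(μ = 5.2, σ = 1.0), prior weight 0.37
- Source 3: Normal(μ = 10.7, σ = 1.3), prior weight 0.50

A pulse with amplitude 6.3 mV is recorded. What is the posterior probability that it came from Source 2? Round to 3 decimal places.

0.988

P(component k | x) = π_k·f_k(x) / marginal(x), where marginal(x) = Σ_j π_j·f_j(x).
Normal densities:
  f_1 = (1/(1.6·√(2π)))·exp(−(6.3−1.7)²/(2·1.6²)) = 0.249339·exp(-4.13281) = 0.00399883
  f_2 = (1/(1.0·√(2π)))·exp(−(6.3−5.2)²/(2·1.0²)) = 0.398942·exp(-0.60500) = 0.217852
  f_3 = (1/(1.3·√(2π)))·exp(−(6.3−10.7)²/(2·1.3²)) = 0.306879·exp(-5.72781) = 0.000998643
Unnormalised posteriors:
  π_1·f_1 = 0.13 × 0.00399883 = 0.000519847
  π_2·f_2 = 0.37 × 0.217852 = 0.0806053
  π_3·f_3 = 0.50 × 0.000998643 = 0.000499321
Evidence: 0.000519847 + 0.0806053 + 0.000499321 = 0.0816245
P(Source 2 | data) ≈ 0.988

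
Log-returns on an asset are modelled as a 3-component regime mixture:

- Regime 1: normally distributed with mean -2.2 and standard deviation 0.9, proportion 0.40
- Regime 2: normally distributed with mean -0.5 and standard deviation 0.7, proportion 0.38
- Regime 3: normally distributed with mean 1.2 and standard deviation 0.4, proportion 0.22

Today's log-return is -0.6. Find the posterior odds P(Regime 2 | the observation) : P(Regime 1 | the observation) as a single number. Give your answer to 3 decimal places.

5.871

The posterior odds equal the prior odds times the likelihood ratio: (P(Z=i)/P(Z=j))·(f_i(x)/f_j(x)).
Evaluate each component's likelihood at the observed value:
  p_1 = (1/(0.9·√(2π)))·exp(−(-0.6−-2.2)²/(2·0.9²)) = 0.443269·exp(-1.58025) = 0.0912799
  p_2 = (1/(0.7·√(2π)))·exp(−(-0.6−-0.5)²/(2·0.7²)) = 0.569918·exp(-0.01020) = 0.564132
  p_3 = (1/(0.4·√(2π)))·exp(−(-0.6−1.2)²/(2·0.4²)) = 0.997356·exp(-10.12500) = 3.99594e-05
Posterior odds = (P(Z=2)·p_2) / (P(Z=1)·p_1) = (0.38·0.564132) / (0.40·0.0912799) = 0.21437 / 0.036512 ≈ 5.871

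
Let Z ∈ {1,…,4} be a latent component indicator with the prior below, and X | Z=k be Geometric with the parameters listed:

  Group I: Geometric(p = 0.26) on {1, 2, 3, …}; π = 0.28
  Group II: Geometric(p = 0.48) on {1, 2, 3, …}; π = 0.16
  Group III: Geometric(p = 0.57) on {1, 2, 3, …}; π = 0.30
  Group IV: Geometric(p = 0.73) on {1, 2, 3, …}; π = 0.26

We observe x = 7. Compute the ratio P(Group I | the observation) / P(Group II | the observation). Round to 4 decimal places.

Since P(k|x) ∝ π_k f_k(x), the posterior odds are π_i f_i(x) / (π_j f_j(x)).
Evaluate each component's likelihood at the observed value:
  p_I = 0.26·(1−0.26)^6 = 0.26·0.164206 = 0.0426937
  p_II = 0.48·(1−0.48)^6 = 0.48·0.0197706 = 0.00948989
  p_III = 0.57·(1−0.57)^6 = 0.57·0.00632136 = 0.00360318
  p_IV = 0.73·(1−0.73)^6 = 0.73·0.00038742 = 0.000282817
0.0119542 / 0.00151838 ≈ 7.8730

7.8730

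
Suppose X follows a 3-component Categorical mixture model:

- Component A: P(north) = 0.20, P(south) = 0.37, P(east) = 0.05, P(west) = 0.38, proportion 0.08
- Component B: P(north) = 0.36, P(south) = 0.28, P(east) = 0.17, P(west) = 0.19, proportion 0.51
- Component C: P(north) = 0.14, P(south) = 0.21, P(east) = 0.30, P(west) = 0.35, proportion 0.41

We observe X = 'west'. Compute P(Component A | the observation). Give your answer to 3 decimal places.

0.112

Apply Bayes' rule: the posterior for each component is proportional to its prior times its likelihood at x.
Component likelihoods at x = 'west':
  f_A = 0.38
  f_B = 0.19
  f_C = 0.35
Multiply by the mixture weights:
  π_A·f_A = 0.08 × 0.38 = 0.0304
  π_B·f_B = 0.51 × 0.19 = 0.0969
  π_C·f_C = 0.41 × 0.35 = 0.1435
Sum: 0.0304 + 0.0969 + 0.1435 = 0.2708
P(Component A | 'west') ≈ 0.112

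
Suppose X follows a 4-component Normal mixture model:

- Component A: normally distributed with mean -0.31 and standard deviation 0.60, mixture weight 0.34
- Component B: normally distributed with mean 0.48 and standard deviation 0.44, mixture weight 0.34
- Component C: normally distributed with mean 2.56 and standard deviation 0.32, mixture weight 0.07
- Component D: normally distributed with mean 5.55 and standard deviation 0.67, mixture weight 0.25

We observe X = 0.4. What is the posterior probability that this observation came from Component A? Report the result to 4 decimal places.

By Bayes' theorem, P(k | x) = π_k f_k(x) / Σ_j π_j f_j(x).
Normal densities:
  f_A = 0.330136
  f_B = 0.891824
  f_C = 1.59217e-10
  f_D = 8.81163e-14
Multiply by the mixture weights:
  π_A·f_A = 0.34 × 0.330136 = 0.112246
  π_B·f_B = 0.34 × 0.891824 = 0.30322
  π_C·f_C = 0.07 × 1.59217e-10 = 1.11452e-11
  π_D·f_D = 0.25 × 8.81163e-14 = 2.20291e-14
Sum: 0.112246 + 0.30322 + 1.11452e-11 + 2.20291e-14 = 0.415466
P(Component A | data) ≈ 0.2702

0.2702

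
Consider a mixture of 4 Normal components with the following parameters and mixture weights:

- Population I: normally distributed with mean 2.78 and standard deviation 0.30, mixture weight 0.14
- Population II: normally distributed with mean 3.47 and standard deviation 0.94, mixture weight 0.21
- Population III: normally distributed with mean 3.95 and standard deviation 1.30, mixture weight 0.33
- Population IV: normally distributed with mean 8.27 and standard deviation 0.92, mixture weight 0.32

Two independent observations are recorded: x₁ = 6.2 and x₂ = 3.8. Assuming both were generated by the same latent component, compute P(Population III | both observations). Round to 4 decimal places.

0.9294

Apply Bayes' rule: the posterior for each component is proportional to its prior times its likelihood at x.
Since both observations come from the same component, the likelihood for component k is f_k(x₁)·f_k(x₂).
  p_I = [8.00448e-29] × [0.0041074] = 3.28776e-31
  p_II = [0.00625476] × [0.399043] = 0.00249592
  p_III = [0.068626] × [0.304843] = 0.0209201
  p_IV = [0.0344996] × [3.24298e-06] = 1.11881e-07
Prior × likelihood for each component:
  w_I·p_I = 0.14 × 3.28776e-31 = 4.60286e-32
  w_II·p_II = 0.21 × 0.00249592 = 0.000524143
  w_III·p_III = 0.33 × 0.0209201 = 0.00690364
  w_IV·p_IV = 0.32 × 1.11881e-07 = 3.58021e-08
Marginal: 4.60286e-32 + 0.000524143 + 0.00690364 + 3.58021e-08 = 0.00742782
Responsibility of Population III: 0.00690364 / 0.00742782 ≈ 0.9294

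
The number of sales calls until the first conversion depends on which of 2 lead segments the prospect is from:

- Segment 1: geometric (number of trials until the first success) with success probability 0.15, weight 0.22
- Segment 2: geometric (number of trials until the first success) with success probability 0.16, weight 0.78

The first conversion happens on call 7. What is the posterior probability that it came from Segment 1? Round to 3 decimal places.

Posterior ∝ prior × likelihood, so P(k | x) ∝ w_k f_k(x); normalise over all components.
Component likelihoods at x = 7:
  p_1 = 0.15·(1−0.15)^6 = 0.15·0.37715 = 0.0565724
  p_2 = 0.16·(1−0.16)^6 = 0.16·0.351298 = 0.0562077
Weight by the priors:
  w_1·p_1 = 0.22 × 0.0565724 = 0.0124459
  w_2·p_2 = 0.78 × 0.0562077 = 0.043842
Denominator: 0.0124459 + 0.043842 = 0.0562879
Responsibility of Segment 1: 0.0124459 / 0.0562879 ≈ 0.221

0.221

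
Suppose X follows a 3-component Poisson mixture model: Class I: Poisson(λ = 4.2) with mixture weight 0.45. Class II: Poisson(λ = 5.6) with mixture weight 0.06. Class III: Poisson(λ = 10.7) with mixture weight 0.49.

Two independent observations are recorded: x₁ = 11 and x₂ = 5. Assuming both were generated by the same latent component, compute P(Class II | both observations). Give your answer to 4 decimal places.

0.0846

Posterior ∝ prior × likelihood, so P(k | x) ∝ π_k f_k(x); normalise over all components.
Since both observations come from the same component, the likelihood for component k is f_k(x₁)·f_k(x₂).
  p_I = [0.00269494] × [0.163316] = 0.000440127
  p_II = [0.0157349] × [0.169711] = 0.00267038
  p_III = [0.118882] × [0.0263504] = 0.00313258
Multiply by the mixture weights:
  π_I·p_I = 0.45 × 0.000440127 = 0.000198057
  π_II·p_II = 0.06 × 0.00267038 = 0.000160223
  π_III·p_III = 0.49 × 0.00313258 = 0.00153496
Sum: 0.000198057 + 0.000160223 + 0.00153496 = 0.00189324
Responsibility of Class II: 0.000160223 / 0.00189324 ≈ 0.0846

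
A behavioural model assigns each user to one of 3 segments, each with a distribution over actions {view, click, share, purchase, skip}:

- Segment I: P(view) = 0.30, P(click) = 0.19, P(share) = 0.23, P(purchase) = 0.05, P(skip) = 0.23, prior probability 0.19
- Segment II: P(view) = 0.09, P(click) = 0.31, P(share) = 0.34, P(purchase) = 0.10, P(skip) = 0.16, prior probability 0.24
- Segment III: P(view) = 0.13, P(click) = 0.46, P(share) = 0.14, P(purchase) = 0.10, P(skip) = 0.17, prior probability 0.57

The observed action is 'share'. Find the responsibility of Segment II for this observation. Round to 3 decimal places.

0.398

Posterior ∝ prior × likelihood, so P(k | x) ∝ w_k f_k(x); normalise over all components.
Categorical probabilities:
  L_I = P(share | comp) = 0.23
  L_II = P(share | comp) = 0.34
  L_III = P(share | comp) = 0.14
Weight by the priors:
  w_I·L_I = 0.19 × 0.23 = 0.0437
  w_II·L_II = 0.24 × 0.34 = 0.0816
  w_III·L_III = 0.57 × 0.14 = 0.0798
Denominator: 0.0437 + 0.0816 + 0.0798 = 0.2051
Responsibility of Segment II: 0.0816 / 0.2051 ≈ 0.398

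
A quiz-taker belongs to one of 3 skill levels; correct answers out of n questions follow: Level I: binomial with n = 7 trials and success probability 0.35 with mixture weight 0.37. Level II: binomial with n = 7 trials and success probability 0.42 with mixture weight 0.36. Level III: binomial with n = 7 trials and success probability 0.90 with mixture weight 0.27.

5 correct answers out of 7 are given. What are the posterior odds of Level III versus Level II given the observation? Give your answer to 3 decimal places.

Only the two components matter; the odds are (P(Z=i) f_i(x)) / (P(Z=j) f_j(x)).
Component likelihoods at x = 5 correct answers out of 7:
  p_I = C(7,5)·0.35^5·0.65^2 = 21·0.00525219·0.4225 = 0.0466
  p_II = C(7,5)·0.42^5·0.58^2 = 21·0.0130691·0.3364 = 0.0923255
  p_III = C(7,5)·0.90^5·0.10^2 = 21·0.59049·0.01 = 0.124003
Posterior odds = (P(Z=III)·p_III) / (P(Z=II)·p_II) = (0.27·0.124003) / (0.36·0.0923255) = 0.0334808 / 0.0332372 ≈ 1.007

1.007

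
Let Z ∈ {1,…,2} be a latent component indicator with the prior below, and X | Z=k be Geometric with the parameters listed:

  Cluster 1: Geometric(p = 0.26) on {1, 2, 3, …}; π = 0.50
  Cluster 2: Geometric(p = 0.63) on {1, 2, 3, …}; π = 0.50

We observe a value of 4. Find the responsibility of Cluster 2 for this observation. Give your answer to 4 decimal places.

P(component k | x) = π_k·f_k(x) / marginal(x), where marginal(x) = Σ_j π_j·f_j(x).
Component likelihoods at x = 4:
  L_1 = 0.105358
  L_2 = 0.0319114
Prior × likelihood for each component:
  π_1·L_1 = 0.50 × 0.105358 = 0.0526791
  π_2·L_2 = 0.50 × 0.0319114 = 0.0159557
Marginal: 0.0526791 + 0.0159557 = 0.0686348
P(Cluster 2 | data) ≈ 0.2325

0.2325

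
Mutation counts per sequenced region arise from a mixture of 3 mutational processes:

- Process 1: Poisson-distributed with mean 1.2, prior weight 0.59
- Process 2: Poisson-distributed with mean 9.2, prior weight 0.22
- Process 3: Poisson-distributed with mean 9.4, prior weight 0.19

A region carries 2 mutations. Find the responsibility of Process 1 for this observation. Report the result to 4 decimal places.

0.9874

By Bayes' theorem, P(k | x) = w_k f_k(x) / Σ_j w_j f_j(x).
Poisson probabilities:
  p_1 = 0.21686
  p_2 = 0.00427599
  p_3 = 0.00365475
Weight by the priors:
  w_1·p_1 = 0.59 × 0.21686 = 0.127947
  w_2·p_2 = 0.22 × 0.00427599 = 0.000940717
  w_3·p_3 = 0.19 × 0.00365475 = 0.000694402
Evidence: 0.127947 + 0.000940717 + 0.000694402 = 0.129582
P(Process 1 | data) ≈ 0.9874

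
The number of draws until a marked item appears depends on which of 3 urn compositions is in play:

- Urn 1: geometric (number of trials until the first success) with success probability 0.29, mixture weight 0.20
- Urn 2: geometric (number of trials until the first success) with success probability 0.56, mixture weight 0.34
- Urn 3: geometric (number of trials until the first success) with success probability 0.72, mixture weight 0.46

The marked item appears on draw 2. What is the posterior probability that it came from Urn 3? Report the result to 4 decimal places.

0.4260

The responsibility of component k is π_k f_k(x) divided by Σ_j π_j f_j(x).
Evaluate each component's likelihood at the observed value:
  p_1 = 0.29·(1−0.29)^1 = 0.29·0.71 = 0.2059
  p_2 = 0.56·(1−0.56)^1 = 0.56·0.44 = 0.2464
  p_3 = 0.72·(1−0.72)^1 = 0.72·0.28 = 0.2016
Prior × likelihood for each component:
  π_1·p_1 = 0.20 × 0.2059 = 0.04118
  π_2·p_2 = 0.34 × 0.2464 = 0.083776
  π_3·p_3 = 0.46 × 0.2016 = 0.092736
Denominator: 0.04118 + 0.083776 + 0.092736 = 0.217692
P(Urn 3 | the observation) = 0.092736 / 0.217692 ≈ 0.4260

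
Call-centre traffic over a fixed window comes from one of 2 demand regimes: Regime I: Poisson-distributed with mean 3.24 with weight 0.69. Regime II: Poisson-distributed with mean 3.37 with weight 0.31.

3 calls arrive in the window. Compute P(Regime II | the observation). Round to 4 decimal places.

0.3074

Apply Bayes' rule: the posterior for each component is proportional to its prior times its likelihood at x.
Poisson probabilities:
  f_I = 0.222009
  f_II = 0.219364
Multiply by the mixture weights:
  π_I·f_I = 0.69 × 0.222009 = 0.153186
  π_II·f_II = 0.31 × 0.219364 = 0.0680029
Normaliser: 0.153186 + 0.0680029 = 0.221189
Responsibility of Regime II: 0.0680029 / 0.221189 ≈ 0.3074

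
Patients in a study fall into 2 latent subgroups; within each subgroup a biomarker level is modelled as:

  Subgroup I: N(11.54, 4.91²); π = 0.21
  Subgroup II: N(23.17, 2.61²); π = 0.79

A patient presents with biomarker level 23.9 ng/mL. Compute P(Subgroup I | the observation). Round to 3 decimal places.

0.006

The responsibility of component k is π_k f_k(x) divided by Σ_j π_j f_j(x).
Component likelihoods at x = 23.9 ng/mL:
  p_I = 0.0034182
  p_II = 0.146988
Weight by the priors:
  π_I·p_I = 0.21 × 0.0034182 = 0.000717822
  π_II·p_II = 0.79 × 0.146988 = 0.116121
Normaliser: 0.000717822 + 0.116121 = 0.116838
Responsibility of Subgroup I: 0.000717822 / 0.116838 ≈ 0.006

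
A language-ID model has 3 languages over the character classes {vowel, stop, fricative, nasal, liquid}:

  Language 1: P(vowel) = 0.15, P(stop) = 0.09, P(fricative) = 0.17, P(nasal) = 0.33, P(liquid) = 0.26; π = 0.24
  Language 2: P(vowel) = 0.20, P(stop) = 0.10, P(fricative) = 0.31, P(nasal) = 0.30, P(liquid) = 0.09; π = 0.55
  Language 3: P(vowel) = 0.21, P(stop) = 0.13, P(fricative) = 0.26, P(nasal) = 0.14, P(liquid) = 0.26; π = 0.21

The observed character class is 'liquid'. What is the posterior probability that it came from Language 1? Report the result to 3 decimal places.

0.375

The responsibility of component k is π_k f_k(x) divided by Σ_j π_j f_j(x).
Component likelihoods at x = 'liquid':
  p_1 = P(liquid | comp) = 0.26
  p_2 = P(liquid | comp) = 0.09
  p_3 = P(liquid | comp) = 0.26
Unnormalised posteriors:
  π_1·p_1 = 0.24 × 0.26 = 0.0624
  π_2·p_2 = 0.55 × 0.09 = 0.0495
  π_3·p_3 = 0.21 × 0.26 = 0.0546
Marginal: 0.0624 + 0.0495 + 0.0546 = 0.1665
So the posterior for Language 1 is 0.0624 / 0.1665 ≈ 0.375.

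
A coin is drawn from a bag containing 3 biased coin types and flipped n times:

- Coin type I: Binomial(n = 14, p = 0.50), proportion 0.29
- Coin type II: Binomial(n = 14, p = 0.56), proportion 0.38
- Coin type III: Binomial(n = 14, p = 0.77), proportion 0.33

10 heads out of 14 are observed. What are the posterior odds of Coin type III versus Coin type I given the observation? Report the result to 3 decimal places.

3.823

The posterior odds equal the prior odds times the likelihood ratio: (P(Z=i)/P(Z=j))·(f_i(x)/f_j(x)).
Component likelihoods at x = 10 heads out of 14:
  f_I = C(14,10)·0.50^10·0.50^4 = 1001·0.000976562·0.0625 = 0.0610962
  f_II = C(14,10)·0.56^10·0.44^4 = 1001·0.00303305·0.037481 = 0.113795
  f_III = C(14,10)·0.77^10·0.23^4 = 1001·0.0732668·0.00279841 = 0.205236
0.0677277 / 0.0177179 ≈ 3.823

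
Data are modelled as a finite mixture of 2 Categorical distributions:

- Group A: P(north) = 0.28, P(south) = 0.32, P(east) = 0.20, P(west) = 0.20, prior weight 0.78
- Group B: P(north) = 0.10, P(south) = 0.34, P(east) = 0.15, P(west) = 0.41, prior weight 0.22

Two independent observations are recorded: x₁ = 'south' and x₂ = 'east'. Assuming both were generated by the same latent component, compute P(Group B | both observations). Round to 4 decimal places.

0.1835

By Bayes' theorem, P(k | x) = w_k f_k(x) / Σ_j w_j f_j(x).
Since both observations come from the same component, the likelihood for component k is f_k(x₁)·f_k(x₂).
  L_A = [P(south | comp) = 0.32] × [0.2] = 0.064
  L_B = [P(south | comp) = 0.34] × [0.15] = 0.051
Weight by the priors:
  w_A·L_A = 0.78 × 0.064 = 0.04992
  w_B·L_B = 0.22 × 0.051 = 0.01122
Marginal: 0.04992 + 0.01122 = 0.06114
Responsibility of Group B: 0.01122 / 0.06114 ≈ 0.1835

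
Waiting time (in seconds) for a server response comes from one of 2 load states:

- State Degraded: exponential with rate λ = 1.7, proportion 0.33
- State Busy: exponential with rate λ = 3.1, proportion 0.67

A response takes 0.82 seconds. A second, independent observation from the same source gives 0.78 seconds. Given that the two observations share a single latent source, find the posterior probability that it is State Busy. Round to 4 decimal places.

Posterior ∝ prior × likelihood, so P(k | x) ∝ P(Z=k) f_k(x); normalise over all components.
Since both observations come from the same component, the likelihood for component k is f_k(x₁)·f_k(x₂).
  L_Degraded = [1.7·e^(−1.7·0.82) = 1.7·e^(−1.3940) = 0.421738] × [0.451413] = 0.190378
  L_Busy = [3.1·e^(−3.1·0.82) = 3.1·e^(−2.5420) = 0.243997] × [0.276209] = 0.0673942
Prior × likelihood for each component:
  P(Z=Degraded)·L_Degraded = 0.33 × 0.190378 = 0.0628248
  P(Z=Busy)·L_Busy = 0.67 × 0.0673942 = 0.0451541
Evidence: 0.0628248 + 0.0451541 = 0.107979
So the posterior for State Busy is 0.0451541 / 0.107979 ≈ 0.4182.

0.4182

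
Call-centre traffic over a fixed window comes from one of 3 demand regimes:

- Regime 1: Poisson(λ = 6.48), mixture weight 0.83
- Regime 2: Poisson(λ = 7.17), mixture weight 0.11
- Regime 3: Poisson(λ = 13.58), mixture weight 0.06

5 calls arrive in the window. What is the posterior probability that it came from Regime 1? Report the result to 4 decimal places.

By Bayes' theorem, P(k | x) = w_k f_k(x) / Σ_j w_j f_j(x).
Component likelihoods at x = 5 calls:
  L_1 = e^(−6.48)·6.48^5/5! = 0.146038
  L_2 = e^(−7.17)·7.17^5/5! = 0.121485
  L_3 = e^(−13.58)·13.58^5/5! = 0.00487078
Weight by the priors:
  w_1·L_1 = 0.83 × 0.146038 = 0.121211
  w_2·L_2 = 0.11 × 0.121485 = 0.0133634
  w_3·L_3 = 0.06 × 0.00487078 = 0.000292247
Normaliser: 0.121211 + 0.0133634 + 0.000292247 = 0.134867
P(Regime 1 | data) ≈ 0.8987

0.8987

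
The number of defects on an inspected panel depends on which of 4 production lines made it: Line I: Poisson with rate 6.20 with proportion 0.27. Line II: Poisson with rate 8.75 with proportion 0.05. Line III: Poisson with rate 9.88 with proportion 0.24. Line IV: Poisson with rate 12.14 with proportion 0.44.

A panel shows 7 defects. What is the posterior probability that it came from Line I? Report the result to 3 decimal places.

The responsibility of component k is P(Z=k) f_k(x) divided by Σ_j P(Z=j) f_j(x).
Evaluate each component's likelihood at the observed value:
  L_I = e^(−6.20)·6.20^7/7! = 0.141803
  L_II = e^(−8.75)·8.75^7/7! = 0.123466
  L_III = e^(−9.88)·9.88^7/7! = 0.0933337
  L_IV = e^(−12.14)·12.14^7/7! = 0.0411875
Prior × likelihood for each component:
  P(Z=I)·L_I = 0.27 × 0.141803 = 0.0382868
  P(Z=II)·L_II = 0.05 × 0.123466 = 0.00617332
  P(Z=III)·L_III = 0.24 × 0.0933337 = 0.0224001
  P(Z=IV)·L_IV = 0.44 × 0.0411875 = 0.0181225
Marginal: 0.0382868 + 0.00617332 + 0.0224001 + 0.0181225 = 0.0849827
So the posterior for Line I is 0.0382868 / 0.0849827 ≈ 0.451.

0.451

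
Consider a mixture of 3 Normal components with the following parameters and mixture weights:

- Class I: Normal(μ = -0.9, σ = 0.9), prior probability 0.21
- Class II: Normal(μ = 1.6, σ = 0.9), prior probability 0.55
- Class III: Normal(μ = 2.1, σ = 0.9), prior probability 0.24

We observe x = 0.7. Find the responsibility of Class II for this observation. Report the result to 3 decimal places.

Apply Bayes' rule: the posterior for each component is proportional to its prior times its likelihood at x.
Normal densities:
  p_I = 0.0912799
  p_II = 0.268856
  p_III = 0.132198
Weight by the priors:
  w_I·p_I = 0.21 × 0.0912799 = 0.0191688
  w_II·p_II = 0.55 × 0.268856 = 0.147871
  w_III·p_III = 0.24 × 0.132198 = 0.0317275
Normaliser: 0.0191688 + 0.147871 + 0.0317275 = 0.198767
P(Class II | the observation) ≈ 0.744

0.744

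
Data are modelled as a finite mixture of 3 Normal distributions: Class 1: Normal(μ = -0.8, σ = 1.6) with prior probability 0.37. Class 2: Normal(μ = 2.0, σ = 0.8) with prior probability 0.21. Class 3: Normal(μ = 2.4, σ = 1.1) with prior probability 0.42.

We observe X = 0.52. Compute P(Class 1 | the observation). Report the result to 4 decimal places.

0.5474

The responsibility of component k is π_k f_k(x) divided by Σ_j π_j f_j(x).
Normal densities:
  p_1 = (1/(1.6·√(2π)))·exp(−(0.52−-0.8)²/(2·1.6²)) = 0.249339·exp(-0.34031) = 0.177417
  p_2 = (1/(0.8·√(2π)))·exp(−(0.52−2.0)²/(2·0.8²)) = 0.498678·exp(-1.71125) = 0.0900811
  p_3 = (1/(1.1·√(2π)))·exp(−(0.52−2.4)²/(2·1.1²)) = 0.362675·exp(-1.46050) = 0.0841845
Prior × likelihood for each component:
  π_1·p_1 = 0.37 × 0.177417 = 0.0656441
  π_2·p_2 = 0.21 × 0.0900811 = 0.018917
  π_3·p_3 = 0.42 × 0.0841845 = 0.0353575
Evidence: 0.0656441 + 0.018917 + 0.0353575 = 0.119919
P(Class 1 | the observation) ≈ 0.5474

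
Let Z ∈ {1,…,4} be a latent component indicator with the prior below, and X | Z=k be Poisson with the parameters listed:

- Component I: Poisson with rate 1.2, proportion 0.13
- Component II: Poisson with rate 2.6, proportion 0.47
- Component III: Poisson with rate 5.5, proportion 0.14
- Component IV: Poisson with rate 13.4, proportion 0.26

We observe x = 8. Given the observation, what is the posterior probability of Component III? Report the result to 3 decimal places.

Apply Bayes' rule: the posterior for each component is proportional to its prior times its likelihood at x.
Evaluate each component's likelihood at the observed value:
  L_I = 3.212e-05
  L_II = 0.00384681
  L_III = 0.0848714
  L_IV = 0.0390636
Prior × likelihood for each component:
  π_I·L_I = 0.13 × 3.212e-05 = 4.17561e-06
  π_II·L_II = 0.47 × 0.00384681 = 0.001808
  π_III·L_III = 0.14 × 0.0848714 = 0.011882
  π_IV·L_IV = 0.26 × 0.0390636 = 0.0101565
Marginal: 4.17561e-06 + 0.001808 + 0.011882 + 0.0101565 = 0.0238507
So the posterior for Component III is 0.011882 / 0.0238507 ≈ 0.498.

0.498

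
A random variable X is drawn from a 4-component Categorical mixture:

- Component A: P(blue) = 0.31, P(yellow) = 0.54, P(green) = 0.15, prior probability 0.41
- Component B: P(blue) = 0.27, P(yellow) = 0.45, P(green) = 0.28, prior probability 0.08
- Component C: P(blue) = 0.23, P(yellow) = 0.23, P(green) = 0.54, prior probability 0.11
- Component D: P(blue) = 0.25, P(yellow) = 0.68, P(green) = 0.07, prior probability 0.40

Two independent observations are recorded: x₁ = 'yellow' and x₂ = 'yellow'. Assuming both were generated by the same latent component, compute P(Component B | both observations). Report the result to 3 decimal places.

0.050

Apply Bayes' rule: the posterior for each component is proportional to its prior times its likelihood at x.
Since both observations come from the same component, the likelihood for component k is f_k(x₁)·f_k(x₂).
  p_A = [0.54] × [0.54] = 0.2916
  p_B = [0.45] × [0.45] = 0.2025
  p_C = [0.23] × [0.23] = 0.0529
  p_D = [0.68] × [0.68] = 0.4624
Weight by the priors:
  P(Z=A)·p_A = 0.41 × 0.2916 = 0.119556
  P(Z=B)·p_B = 0.08 × 0.2025 = 0.0162
  P(Z=C)·p_C = 0.11 × 0.0529 = 0.005819
  P(Z=D)·p_D = 0.40 × 0.4624 = 0.18496
Evidence: 0.119556 + 0.0162 + 0.005819 + 0.18496 = 0.326535
Responsibility of Component B: 0.0162 / 0.326535 ≈ 0.050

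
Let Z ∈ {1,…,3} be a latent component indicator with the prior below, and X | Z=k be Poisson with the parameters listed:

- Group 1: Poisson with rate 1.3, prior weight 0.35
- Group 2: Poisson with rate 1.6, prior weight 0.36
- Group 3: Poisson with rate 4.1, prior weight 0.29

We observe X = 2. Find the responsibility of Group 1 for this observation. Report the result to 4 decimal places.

By Bayes' theorem, P(k | x) = π_k f_k(x) / Σ_j π_j f_j(x).
Poisson probabilities:
  L_1 = e^(−1.3)·1.3^2/2! = 0.230289
  L_2 = e^(−1.6)·1.6^2/2! = 0.258428
  L_3 = e^(−4.1)·4.1^2/2! = 0.139293
Multiply by the mixture weights:
  π_1·L_1 = 0.35 × 0.230289 = 0.0806013
  π_2·L_2 = 0.36 × 0.258428 = 0.0930339
  π_3·L_3 = 0.29 × 0.139293 = 0.0403951
Evidence: 0.0806013 + 0.0930339 + 0.0403951 = 0.21403
P(Group 1 | the observation) ≈ 0.3766

0.3766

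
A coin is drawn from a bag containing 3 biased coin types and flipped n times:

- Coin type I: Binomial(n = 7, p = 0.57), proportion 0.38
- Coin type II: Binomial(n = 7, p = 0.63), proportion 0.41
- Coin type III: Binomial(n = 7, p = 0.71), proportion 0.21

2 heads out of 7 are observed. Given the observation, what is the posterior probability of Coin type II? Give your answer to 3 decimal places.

0.357

Apply Bayes' rule: the posterior for each component is proportional to its prior times its likelihood at x.
Component likelihoods at x = 2 heads out of 7:
  f_I = C(7,2)·0.57^2·0.43^5 = 21·0.3249·0.0147008 = 0.100302
  f_II = C(7,2)·0.63^2·0.37^5 = 21·0.3969·0.0069344 = 0.0577975
  f_III = C(7,2)·0.71^2·0.29^5 = 21·0.5041·0.00205111 = 0.0217133
Weight by the priors:
  π_I·f_I = 0.38 × 0.100302 = 0.0381149
  π_II·f_II = 0.41 × 0.0577975 = 0.023697
  π_III·f_III = 0.21 × 0.0217133 = 0.00455979
Normaliser: 0.0381149 + 0.023697 + 0.00455979 = 0.0663717
So the posterior for Coin type II is 0.023697 / 0.0663717 ≈ 0.357.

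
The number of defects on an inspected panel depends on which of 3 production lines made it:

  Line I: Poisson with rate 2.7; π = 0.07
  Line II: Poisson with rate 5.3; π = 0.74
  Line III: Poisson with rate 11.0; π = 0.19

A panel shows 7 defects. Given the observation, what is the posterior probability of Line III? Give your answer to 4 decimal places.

The responsibility of component k is π_k f_k(x) divided by Σ_j π_j f_j(x).
Evaluate each component's likelihood at the observed value:
  p_I = 0.0139483
  p_II = 0.116343
  p_III = 0.0645772
Multiply by the mixture weights:
  π_I·p_I = 0.07 × 0.0139483 = 0.00097638
  π_II·p_II = 0.74 × 0.116343 = 0.0860937
  π_III·p_III = 0.19 × 0.0645772 = 0.0122697
Evidence: 0.00097638 + 0.0860937 + 0.0122697 = 0.0993398
Responsibility of Line III: 0.0122697 / 0.0993398 ≈ 0.1235

0.1235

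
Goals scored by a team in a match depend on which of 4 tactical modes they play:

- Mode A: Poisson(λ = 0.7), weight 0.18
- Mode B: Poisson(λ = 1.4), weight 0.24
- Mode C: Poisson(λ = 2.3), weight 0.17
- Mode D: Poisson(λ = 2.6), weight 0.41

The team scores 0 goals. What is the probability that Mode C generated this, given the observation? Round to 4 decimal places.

By Bayes' theorem, P(k | x) = π_k f_k(x) / Σ_j π_j f_j(x).
Poisson probabilities:
  p_A = e^(−0.7)·0.7^0/0! = 0.496585
  p_B = e^(−1.4)·1.4^0/0! = 0.246597
  p_C = e^(−2.3)·2.3^0/0! = 0.100259
  p_D = e^(−2.6)·2.6^0/0! = 0.0742736
Prior × likelihood for each component:
  π_A·p_A = 0.18 × 0.496585 = 0.0893854
  π_B·p_B = 0.24 × 0.246597 = 0.0591833
  π_C·p_C = 0.17 × 0.100259 = 0.017044
  π_D·p_D = 0.41 × 0.0742736 = 0.0304522
Normaliser: 0.0893854 + 0.0591833 + 0.017044 + 0.0304522 = 0.196065
P(Mode C | the observation) ≈ 0.0869

0.0869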